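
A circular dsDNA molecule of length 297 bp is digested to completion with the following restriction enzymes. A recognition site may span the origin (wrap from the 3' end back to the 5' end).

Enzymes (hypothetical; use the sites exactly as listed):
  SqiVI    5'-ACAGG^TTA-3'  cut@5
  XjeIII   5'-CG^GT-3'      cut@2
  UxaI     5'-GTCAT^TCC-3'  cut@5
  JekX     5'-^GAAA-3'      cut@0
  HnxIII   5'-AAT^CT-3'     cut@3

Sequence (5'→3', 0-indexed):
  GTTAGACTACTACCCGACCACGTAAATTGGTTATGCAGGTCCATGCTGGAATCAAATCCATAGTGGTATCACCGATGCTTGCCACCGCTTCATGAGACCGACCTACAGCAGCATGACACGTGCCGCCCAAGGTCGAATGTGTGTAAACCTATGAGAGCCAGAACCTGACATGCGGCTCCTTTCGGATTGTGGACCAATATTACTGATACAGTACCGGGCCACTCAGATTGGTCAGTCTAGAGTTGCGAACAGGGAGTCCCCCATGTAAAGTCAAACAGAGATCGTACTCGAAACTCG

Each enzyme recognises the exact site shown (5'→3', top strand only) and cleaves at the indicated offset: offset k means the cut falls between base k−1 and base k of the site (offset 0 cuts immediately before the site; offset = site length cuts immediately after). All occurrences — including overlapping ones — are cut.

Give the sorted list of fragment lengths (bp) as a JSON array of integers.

Scan for sites:
  SqiVI (ACAGGTTA, off=5): no sites
  XjeIII CGGT/2: at [295] ⇒ [0]
  UxaI (GTCATTCC, off=5): no sites
  JekX GAAA/0: at [289] ⇒ [289]
  HnxIII (AATCT, off=3): no sites

All cut coordinates (distinct, sorted): [0, 289]

Fragment lengths:
  0→289: 289 bp
  289→0 (wrap): 297-289+0 = 8 bp

[8,289]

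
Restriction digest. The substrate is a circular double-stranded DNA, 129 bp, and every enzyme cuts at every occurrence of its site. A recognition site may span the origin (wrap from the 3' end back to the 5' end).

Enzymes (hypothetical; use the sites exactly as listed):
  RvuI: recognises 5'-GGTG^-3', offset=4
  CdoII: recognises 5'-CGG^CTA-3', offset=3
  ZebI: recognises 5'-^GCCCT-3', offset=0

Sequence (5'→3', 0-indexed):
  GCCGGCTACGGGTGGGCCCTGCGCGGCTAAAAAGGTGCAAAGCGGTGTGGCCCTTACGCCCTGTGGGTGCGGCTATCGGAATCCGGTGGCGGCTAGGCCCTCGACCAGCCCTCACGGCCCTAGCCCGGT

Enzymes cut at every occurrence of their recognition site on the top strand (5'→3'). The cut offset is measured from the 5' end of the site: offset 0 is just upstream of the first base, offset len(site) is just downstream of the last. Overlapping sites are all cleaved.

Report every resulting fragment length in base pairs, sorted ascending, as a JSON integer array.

Site scan:
  RvuI GGTG/4: at [10, 33, 43, 65, 84, 126] ⇒ [1, 14, 37, 47, 69, 88]
  CdoII CGGCTA/3: at [2, 23, 69, 89] ⇒ [5, 26, 72, 92]
  ZebI GCCCT/0: at [15, 49, 57, 96, 107, 116] ⇒ [15, 49, 57, 96, 107, 116]

Pooled cuts: [1, 5, 14, 15, 26, 37, 47, 49, 57, 69, 72, 88, 92, 96, 107, 116]

Fragments:
  1→5: 4 bp
  5→14: 9 bp
  14→15: 1 bp
  15→26: 11 bp
  26→37: 11 bp
  37→47: 10 bp
  47→49: 2 bp
  49→57: 8 bp
  57→69: 12 bp
  69→72: 3 bp
  72→88: 16 bp
  88→92: 4 bp
  92→96: 4 bp
  96→107: 11 bp
  107→116: 9 bp
  116→1 (wrap): 129-116+1 = 14 bp

[1,2,3,4,4,4,8,9,9,10,11,11,11,12,14,16]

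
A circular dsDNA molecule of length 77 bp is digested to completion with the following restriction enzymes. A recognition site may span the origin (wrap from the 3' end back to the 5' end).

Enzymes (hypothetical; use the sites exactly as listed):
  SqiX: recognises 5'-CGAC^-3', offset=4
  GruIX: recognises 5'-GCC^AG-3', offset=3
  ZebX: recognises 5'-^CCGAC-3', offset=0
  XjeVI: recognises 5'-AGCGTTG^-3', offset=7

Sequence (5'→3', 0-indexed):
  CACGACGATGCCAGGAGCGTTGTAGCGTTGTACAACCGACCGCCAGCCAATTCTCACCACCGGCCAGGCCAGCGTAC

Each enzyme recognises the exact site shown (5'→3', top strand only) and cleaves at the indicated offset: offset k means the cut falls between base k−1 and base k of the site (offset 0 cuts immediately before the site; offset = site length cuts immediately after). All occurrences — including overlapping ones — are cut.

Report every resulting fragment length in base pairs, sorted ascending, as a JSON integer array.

[4,5,5,5,6,8,10,13,21]

Per-enzyme occurrences:
  SqiX (CGAC, off=4): starts [2, 36] → cuts [6, 40]
  GruIX (GCCAG, off=3): starts [9, 41, 62, 67] → cuts [12, 44, 65, 70]
  ZebX (CCGAC, off=0): starts [35] → cuts [35]
  XjeVI (AGCGTTG, off=7): starts [15, 23] → cuts [22, 30]

All cut coordinates (distinct, sorted): [6, 12, 22, 30, 35, 40, 44, 65, 70]

Fragments:
  6→12: 6 bp
  12→22: 10 bp
  22→30: 8 bp
  30→35: 5 bp
  35→40: 5 bp
  40→44: 4 bp
  44→65: 21 bp
  65→70: 5 bp
  70→6 (wrap): 77-70+6 = 13 bp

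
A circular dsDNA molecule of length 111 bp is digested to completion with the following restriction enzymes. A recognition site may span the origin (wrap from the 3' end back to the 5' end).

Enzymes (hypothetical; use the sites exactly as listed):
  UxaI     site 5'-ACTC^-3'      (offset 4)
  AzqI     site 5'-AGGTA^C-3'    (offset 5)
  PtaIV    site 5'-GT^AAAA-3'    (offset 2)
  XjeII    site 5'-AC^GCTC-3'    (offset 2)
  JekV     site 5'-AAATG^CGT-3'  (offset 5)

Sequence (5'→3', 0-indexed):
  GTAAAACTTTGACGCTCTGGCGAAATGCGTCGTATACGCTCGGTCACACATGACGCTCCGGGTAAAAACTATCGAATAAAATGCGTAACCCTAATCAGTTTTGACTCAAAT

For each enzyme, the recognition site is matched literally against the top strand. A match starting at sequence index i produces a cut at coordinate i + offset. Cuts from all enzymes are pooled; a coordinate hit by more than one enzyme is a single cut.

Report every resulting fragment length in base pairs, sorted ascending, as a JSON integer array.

[6,9,10,11,14,17,20,24]

Per-enzyme occurrences:
  UxaI ACTC/4: at [103] ⇒ [107]
  AzqI (AGGTAC, off=5): no sites
  PtaIV GTAAAA/2: at [0, 61] ⇒ [2, 63]
  XjeII ACGCTC/2: at [11, 35, 52] ⇒ [13, 37, 54]
  JekV AAATGCGT/5: at [22, 78] ⇒ [27, 83]

All cut coordinates (distinct, sorted): [2, 13, 27, 37, 54, 63, 83, 107]

Fragments:
  2→13: 11 bp
  13→27: 14 bp
  27→37: 10 bp
  37→54: 17 bp
  54→63: 9 bp
  63→83: 20 bp
  83→107: 24 bp
  107→2 (wrap): 111-107+2 = 6 bp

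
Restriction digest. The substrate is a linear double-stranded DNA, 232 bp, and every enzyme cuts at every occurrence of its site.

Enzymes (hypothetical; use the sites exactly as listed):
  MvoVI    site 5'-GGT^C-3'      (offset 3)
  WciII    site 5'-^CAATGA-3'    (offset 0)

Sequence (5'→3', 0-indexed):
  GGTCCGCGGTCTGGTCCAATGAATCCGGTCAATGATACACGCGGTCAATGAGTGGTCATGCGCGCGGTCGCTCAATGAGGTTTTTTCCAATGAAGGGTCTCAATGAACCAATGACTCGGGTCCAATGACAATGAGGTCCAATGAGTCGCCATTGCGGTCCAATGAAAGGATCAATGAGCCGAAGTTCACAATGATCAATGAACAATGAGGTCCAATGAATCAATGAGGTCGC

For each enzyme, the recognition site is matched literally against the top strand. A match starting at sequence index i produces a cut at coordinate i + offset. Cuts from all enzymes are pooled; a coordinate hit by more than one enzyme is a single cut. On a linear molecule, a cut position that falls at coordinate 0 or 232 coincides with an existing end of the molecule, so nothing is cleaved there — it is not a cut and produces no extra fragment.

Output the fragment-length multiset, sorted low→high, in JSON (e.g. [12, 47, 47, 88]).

Per-enzyme occurrences:
  MvoVI (GGTC, off=3): starts [0, 7, 12, 26, 42, 53, 65, 95, 118, 134, 155, 208, 226] → cuts [3, 10, 15, 29, 45, 56, 68, 98, 121, 137, 158, 211, 229]
  WciII (CAATGA, off=0): starts [16, 29, 45, 72, 87, 100, 108, 122, 128, 138, 159, 171, 188, 195, 202, 212, 220] → cuts [16, 29, 45, 72, 87, 100, 108, 122, 128, 138, 159, 171, 188, 195, 202, 212, 220]

All cut coordinates (distinct, sorted): [3, 10, 15, 16, 29, 45, 56, 68, 72, 87, 98, 100, 108, 121, 122, 128, 137, 138, 158, 159, 171, 188, 195, 202, 211, 212, 220, 229]

Fragments:
  [0,3): 3 bp
  [3,10): 7 bp
  [10,15): 5 bp
  [15,16): 1 bp
  [16,29): 13 bp
  [29,45): 16 bp
  [45,56): 11 bp
  [56,68): 12 bp
  [68,72): 4 bp
  [72,87): 15 bp
  [87,98): 11 bp
  [98,100): 2 bp
  [100,108): 8 bp
  [108,121): 13 bp
  [121,122): 1 bp
  [122,128): 6 bp
  [128,137): 9 bp
  [137,138): 1 bp
  [138,158): 20 bp
  [158,159): 1 bp
  [159,171): 12 bp
  [171,188): 17 bp
  [188,195): 7 bp
  [195,202): 7 bp
  [202,211): 9 bp
  [211,212): 1 bp
  [212,220): 8 bp
  [220,229): 9 bp
  [229,232): 3 bp

[1,1,1,1,1,2,3,3,4,5,6,7,7,7,8,8,9,9,9,11,11,12,12,13,13,15,16,17,20]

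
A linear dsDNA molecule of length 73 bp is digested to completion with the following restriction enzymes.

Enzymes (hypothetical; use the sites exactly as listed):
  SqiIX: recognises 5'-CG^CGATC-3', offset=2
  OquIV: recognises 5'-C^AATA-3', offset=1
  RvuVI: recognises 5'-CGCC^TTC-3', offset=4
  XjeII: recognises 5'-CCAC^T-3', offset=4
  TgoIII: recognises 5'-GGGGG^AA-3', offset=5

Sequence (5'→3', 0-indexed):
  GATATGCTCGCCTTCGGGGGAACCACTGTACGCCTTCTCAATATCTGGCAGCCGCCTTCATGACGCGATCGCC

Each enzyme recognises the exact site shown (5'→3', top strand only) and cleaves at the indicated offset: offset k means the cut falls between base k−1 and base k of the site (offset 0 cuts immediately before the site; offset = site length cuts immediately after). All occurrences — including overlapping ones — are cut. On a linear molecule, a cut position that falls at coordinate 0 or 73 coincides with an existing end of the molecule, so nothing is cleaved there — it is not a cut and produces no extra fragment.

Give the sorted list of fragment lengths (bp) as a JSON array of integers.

Site scan:
  SqiIX CGCGATC/2: at [63] ⇒ [65]
  OquIV CAATA/1: at [38] ⇒ [39]
  RvuVI CGCCTTC/4: at [8, 30, 52] ⇒ [12, 34, 56]
  XjeII CCACT/4: at [22] ⇒ [26]
  TgoIII GGGGGAA/5: at [15] ⇒ [20]

All cut coordinates (distinct, sorted): [12, 20, 26, 34, 39, 56, 65]

Fragment lengths:
  [0,12): 12 bp
  [12,20): 8 bp
  [20,26): 6 bp
  [26,34): 8 bp
  [34,39): 5 bp
  [39,56): 17 bp
  [56,65): 9 bp
  [65,73): 8 bp

[5,6,8,8,8,9,12,17]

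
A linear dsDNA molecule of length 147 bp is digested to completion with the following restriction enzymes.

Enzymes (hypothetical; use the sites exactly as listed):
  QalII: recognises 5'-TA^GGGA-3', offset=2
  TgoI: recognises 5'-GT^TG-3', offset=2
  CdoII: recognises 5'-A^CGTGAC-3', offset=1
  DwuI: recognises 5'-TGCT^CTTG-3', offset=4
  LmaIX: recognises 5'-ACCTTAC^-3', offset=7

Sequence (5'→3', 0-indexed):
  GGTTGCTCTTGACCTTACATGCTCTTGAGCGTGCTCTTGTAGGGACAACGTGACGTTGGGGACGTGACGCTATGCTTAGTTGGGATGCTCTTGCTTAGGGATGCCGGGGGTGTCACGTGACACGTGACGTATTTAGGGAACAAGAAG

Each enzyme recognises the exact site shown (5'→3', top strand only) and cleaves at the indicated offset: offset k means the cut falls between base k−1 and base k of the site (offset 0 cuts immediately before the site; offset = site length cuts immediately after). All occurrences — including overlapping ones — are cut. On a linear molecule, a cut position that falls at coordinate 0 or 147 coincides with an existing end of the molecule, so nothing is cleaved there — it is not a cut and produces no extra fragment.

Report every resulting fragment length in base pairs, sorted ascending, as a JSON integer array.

[3,4,5,6,6,7,7,8,8,9,11,12,12,13,18,18]

Per-enzyme occurrences:
  QalII (TAGGGA, off=2): starts [39, 95, 133] → cuts [41, 97, 135]
  TgoI (GTTG, off=2): starts [1, 54, 78] → cuts [3, 56, 80]
  CdoII (ACGTGAC, off=1): starts [47, 61, 114, 121] → cuts [48, 62, 115, 122]
  DwuI (TGCTCTTG, off=4): starts [3, 19, 31, 85] → cuts [7, 23, 35, 89]
  LmaIX (ACCTTAC, off=7): starts [11] → cuts [18]

Pooled cuts: [3, 7, 18, 23, 35, 41, 48, 56, 62, 80, 89, 97, 115, 122, 135]

Fragments:
  [0,3): 3 bp
  [3,7): 4 bp
  [7,18): 11 bp
  [18,23): 5 bp
  [23,35): 12 bp
  [35,41): 6 bp
  [41,48): 7 bp
  [48,56): 8 bp
  [56,62): 6 bp
  [62,80): 18 bp
  [80,89): 9 bp
  [89,97): 8 bp
  [97,115): 18 bp
  [115,122): 7 bp
  [122,135): 13 bp
  [135,147): 12 bp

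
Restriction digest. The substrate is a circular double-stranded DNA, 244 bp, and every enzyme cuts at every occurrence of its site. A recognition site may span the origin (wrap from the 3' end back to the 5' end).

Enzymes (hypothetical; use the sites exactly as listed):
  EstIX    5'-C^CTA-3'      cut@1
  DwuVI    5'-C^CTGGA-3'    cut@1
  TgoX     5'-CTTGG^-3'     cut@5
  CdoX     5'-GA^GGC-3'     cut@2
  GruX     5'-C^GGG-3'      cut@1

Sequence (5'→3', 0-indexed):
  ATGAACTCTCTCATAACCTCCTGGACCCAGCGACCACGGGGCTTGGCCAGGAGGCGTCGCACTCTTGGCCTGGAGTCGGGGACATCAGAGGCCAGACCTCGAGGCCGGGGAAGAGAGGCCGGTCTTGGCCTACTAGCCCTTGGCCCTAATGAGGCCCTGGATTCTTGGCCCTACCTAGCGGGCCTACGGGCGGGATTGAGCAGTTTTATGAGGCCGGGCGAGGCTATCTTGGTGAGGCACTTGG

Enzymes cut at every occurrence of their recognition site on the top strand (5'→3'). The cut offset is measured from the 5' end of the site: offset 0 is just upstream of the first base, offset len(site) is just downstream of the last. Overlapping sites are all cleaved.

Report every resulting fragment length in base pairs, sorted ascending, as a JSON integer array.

Scan for sites:
  EstIX CCTA/1: at [128, 144, 169, 173, 182] ⇒ [129, 145, 170, 174, 183]
  DwuVI CCTGGA/1: at [19, 68, 155] ⇒ [20, 69, 156]
  TgoX CTTGG/5: at [41, 63, 123, 138, 163, 227, 239] ⇒ [0, 46, 68, 128, 143, 168, 232]
  CdoX GAGGC/2: at [50, 87, 100, 114, 150, 209, 219, 233] ⇒ [52, 89, 102, 116, 152, 211, 221, 235]
  GruX CGGG/1: at [36, 76, 105, 178, 186, 190, 214] ⇒ [37, 77, 106, 179, 187, 191, 215]

Pooled cuts: [0, 20, 37, 46, 52, 68, 69, 77, 89, 102, 106, 116, 128, 129, 143, 145, 152, 156, 168, 170, 174, 179, 183, 187, 191, 211, 215, 221, 232, 235]

Fragment lengths:
  0→20: 20 bp
  20→37: 17 bp
  37→46: 9 bp
  46→52: 6 bp
  52→68: 16 bp
  68→69: 1 bp
  69→77: 8 bp
  77→89: 12 bp
  89→102: 13 bp
  102→106: 4 bp
  106→116: 10 bp
  116→128: 12 bp
  128→129: 1 bp
  129→143: 14 bp
  143→145: 2 bp
  145→152: 7 bp
  152→156: 4 bp
  156→168: 12 bp
  168→170: 2 bp
  170→174: 4 bp
  174→179: 5 bp
  179→183: 4 bp
  183→187: 4 bp
  187→191: 4 bp
  191→211: 20 bp
  211→215: 4 bp
  215→221: 6 bp
  221→232: 11 bp
  232→235: 3 bp
  235→0 (wrap): 244-235+0 = 9 bp

[1,1,2,2,3,4,4,4,4,4,4,4,5,6,6,7,8,9,9,10,11,12,12,12,13,14,16,17,20,20]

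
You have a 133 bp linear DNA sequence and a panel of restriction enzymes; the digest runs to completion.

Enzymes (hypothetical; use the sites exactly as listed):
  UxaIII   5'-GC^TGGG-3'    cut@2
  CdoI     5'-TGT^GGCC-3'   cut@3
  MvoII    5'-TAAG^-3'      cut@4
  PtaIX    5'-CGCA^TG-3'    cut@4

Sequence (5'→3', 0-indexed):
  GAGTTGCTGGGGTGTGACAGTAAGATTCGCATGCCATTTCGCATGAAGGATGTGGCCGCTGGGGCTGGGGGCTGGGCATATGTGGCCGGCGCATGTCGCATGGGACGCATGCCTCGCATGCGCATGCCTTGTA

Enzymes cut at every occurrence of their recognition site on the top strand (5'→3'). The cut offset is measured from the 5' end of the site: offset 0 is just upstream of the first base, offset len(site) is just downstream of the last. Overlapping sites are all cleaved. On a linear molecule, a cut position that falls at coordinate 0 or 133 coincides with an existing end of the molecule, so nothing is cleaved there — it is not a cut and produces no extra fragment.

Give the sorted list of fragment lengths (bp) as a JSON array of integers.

Site scan:
  UxaIII (GCTGGG, off=2): starts [5, 57, 63, 70] → cuts [7, 59, 65, 72]
  CdoI (TGTGGCC, off=3): starts [50, 80] → cuts [53, 83]
  MvoII (TAAG, off=4): starts [20] → cuts [24]
  PtaIX (CGCATG, off=4): starts [27, 39, 89, 96, 105, 114, 120] → cuts [31, 43, 93, 100, 109, 118, 124]

All cut coordinates (distinct, sorted): [7, 24, 31, 43, 53, 59, 65, 72, 83, 93, 100, 109, 118, 124]

Fragment lengths:
  [0,7): 7 bp
  [7,24): 17 bp
  [24,31): 7 bp
  [31,43): 12 bp
  [43,53): 10 bp
  [53,59): 6 bp
  [59,65): 6 bp
  [65,72): 7 bp
  [72,83): 11 bp
  [83,93): 10 bp
  [93,100): 7 bp
  [100,109): 9 bp
  [109,118): 9 bp
  [118,124): 6 bp
  [124,133): 9 bp

[6,6,6,7,7,7,7,9,9,9,10,10,11,12,17]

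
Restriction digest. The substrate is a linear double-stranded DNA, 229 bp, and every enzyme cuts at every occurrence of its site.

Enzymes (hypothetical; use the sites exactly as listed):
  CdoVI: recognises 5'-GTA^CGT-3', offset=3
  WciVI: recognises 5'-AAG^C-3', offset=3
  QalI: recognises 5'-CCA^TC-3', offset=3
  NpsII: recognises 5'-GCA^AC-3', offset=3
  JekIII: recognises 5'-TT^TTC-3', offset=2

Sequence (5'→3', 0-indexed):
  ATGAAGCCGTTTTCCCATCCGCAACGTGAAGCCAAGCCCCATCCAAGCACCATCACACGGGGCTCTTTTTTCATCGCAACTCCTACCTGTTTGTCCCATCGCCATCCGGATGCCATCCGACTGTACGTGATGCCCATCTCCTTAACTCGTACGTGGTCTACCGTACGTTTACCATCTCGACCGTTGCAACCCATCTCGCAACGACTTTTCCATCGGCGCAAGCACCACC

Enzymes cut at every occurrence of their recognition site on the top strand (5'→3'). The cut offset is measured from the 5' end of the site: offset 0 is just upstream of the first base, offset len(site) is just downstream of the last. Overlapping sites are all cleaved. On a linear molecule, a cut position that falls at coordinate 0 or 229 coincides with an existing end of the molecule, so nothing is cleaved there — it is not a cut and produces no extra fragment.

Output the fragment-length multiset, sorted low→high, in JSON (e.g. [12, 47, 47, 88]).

[5,5,5,5,5,5,6,6,6,6,6,7,7,7,8,9,9,10,10,11,11,14,14,15,17,20]

Scan for sites:
  CdoVI GTACGT/3: at [122, 148, 162] ⇒ [125, 151, 165]
  WciVI AAGC/3: at [3, 28, 33, 44, 219] ⇒ [6, 31, 36, 47, 222]
  QalI CCATC/3: at [14, 38, 49, 95, 101, 112, 133, 171, 190, 209] ⇒ [17, 41, 52, 98, 104, 115, 136, 174, 193, 212]
  NpsII GCAAC/3: at [20, 75, 185, 197] ⇒ [23, 78, 188, 200]
  JekIII TTTTC/2: at [9, 67, 205] ⇒ [11, 69, 207]

All cut coordinates (distinct, sorted): [6, 11, 17, 23, 31, 36, 41, 47, 52, 69, 78, 98, 104, 115, 125, 136, 151, 165, 174, 188, 193, 200, 207, 212, 222]

Fragments:
  [0,6): 6 bp
  [6,11): 5 bp
  [11,17): 6 bp
  [17,23): 6 bp
  [23,31): 8 bp
  [31,36): 5 bp
  [36,41): 5 bp
  [41,47): 6 bp
  [47,52): 5 bp
  [52,69): 17 bp
  [69,78): 9 bp
  [78,98): 20 bp
  [98,104): 6 bp
  [104,115): 11 bp
  [115,125): 10 bp
  [125,136): 11 bp
  [136,151): 15 bp
  [151,165): 14 bp
  [165,174): 9 bp
  [174,188): 14 bp
  [188,193): 5 bp
  [193,200): 7 bp
  [200,207): 7 bp
  [207,212): 5 bp
  [212,222): 10 bp
  [222,229): 7 bp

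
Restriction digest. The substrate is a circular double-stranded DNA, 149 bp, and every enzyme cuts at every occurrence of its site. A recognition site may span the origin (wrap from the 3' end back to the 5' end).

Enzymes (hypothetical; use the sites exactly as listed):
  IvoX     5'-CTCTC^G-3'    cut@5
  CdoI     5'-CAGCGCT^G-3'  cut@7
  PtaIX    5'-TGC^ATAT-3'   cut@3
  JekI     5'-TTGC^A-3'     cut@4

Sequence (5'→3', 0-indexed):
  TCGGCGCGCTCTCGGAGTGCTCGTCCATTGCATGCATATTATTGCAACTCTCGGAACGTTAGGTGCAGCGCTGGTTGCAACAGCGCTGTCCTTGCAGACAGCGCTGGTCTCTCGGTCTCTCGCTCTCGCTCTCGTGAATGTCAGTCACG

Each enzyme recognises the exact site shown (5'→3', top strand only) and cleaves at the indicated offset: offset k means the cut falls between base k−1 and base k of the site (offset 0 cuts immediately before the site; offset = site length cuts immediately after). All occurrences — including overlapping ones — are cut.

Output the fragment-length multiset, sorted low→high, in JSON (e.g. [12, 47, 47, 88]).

[4,6,6,6,7,8,8,8,9,10,10,18,20,29]

Per-enzyme occurrences:
  IvoX (CTCTCG, off=5): starts [8, 47, 108, 116, 122, 128] → cuts [13, 52, 113, 121, 127, 133]
  CdoI (CAGCGCTG, off=7): starts [65, 80, 98] → cuts [72, 87, 105]
  PtaIX (TGCATAT, off=3): starts [32] → cuts [35]
  JekI (TTGCA, off=4): starts [27, 41, 74, 91] → cuts [31, 45, 78, 95]

Pooled cuts: [13, 31, 35, 45, 52, 72, 78, 87, 95, 105, 113, 121, 127, 133]

Fragment lengths:
  13→31: 18 bp
  31→35: 4 bp
  35→45: 10 bp
  45→52: 7 bp
  52→72: 20 bp
  72→78: 6 bp
  78→87: 9 bp
  87→95: 8 bp
  95→105: 10 bp
  105→113: 8 bp
  113→121: 8 bp
  121→127: 6 bp
  127→133: 6 bp
  133→13 (wrap): 149-133+13 = 29 bp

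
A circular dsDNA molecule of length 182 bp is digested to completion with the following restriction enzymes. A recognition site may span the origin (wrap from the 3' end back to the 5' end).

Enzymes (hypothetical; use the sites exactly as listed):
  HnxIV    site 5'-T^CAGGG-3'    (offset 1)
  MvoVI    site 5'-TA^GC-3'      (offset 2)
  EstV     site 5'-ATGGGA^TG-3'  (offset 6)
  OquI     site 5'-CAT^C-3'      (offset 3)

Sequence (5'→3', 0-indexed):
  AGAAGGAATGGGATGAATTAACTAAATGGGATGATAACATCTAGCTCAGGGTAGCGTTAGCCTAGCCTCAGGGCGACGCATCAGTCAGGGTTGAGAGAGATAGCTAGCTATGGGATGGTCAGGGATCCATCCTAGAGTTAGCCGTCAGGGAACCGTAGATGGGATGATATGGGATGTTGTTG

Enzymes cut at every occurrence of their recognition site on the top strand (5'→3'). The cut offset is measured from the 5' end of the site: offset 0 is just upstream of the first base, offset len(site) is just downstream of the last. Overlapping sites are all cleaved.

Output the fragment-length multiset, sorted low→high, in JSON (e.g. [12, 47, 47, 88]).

Site scan:
  HnxIV TCAGGG/1: at [45, 67, 84, 118, 144] ⇒ [46, 68, 85, 119, 145]
  MvoVI TAGC/2: at [41, 51, 57, 62, 100, 104, 138] ⇒ [43, 53, 59, 64, 102, 106, 140]
  EstV ATGGGATG/6: at [7, 25, 109, 158, 168] ⇒ [13, 31, 115, 164, 174]
  OquI CATC/3: at [37, 78, 127] ⇒ [40, 81, 130]

All cut coordinates (distinct, sorted): [13, 31, 40, 43, 46, 53, 59, 64, 68, 81, 85, 102, 106, 115, 119, 130, 140, 145, 164, 174]

Fragments:
  13→31: 18 bp
  31→40: 9 bp
  40→43: 3 bp
  43→46: 3 bp
  46→53: 7 bp
  53→59: 6 bp
  59→64: 5 bp
  64→68: 4 bp
  68→81: 13 bp
  81→85: 4 bp
  85→102: 17 bp
  102→106: 4 bp
  106→115: 9 bp
  115→119: 4 bp
  119→130: 11 bp
  130→140: 10 bp
  140→145: 5 bp
  145→164: 19 bp
  164→174: 10 bp
  174→13 (wrap): 182-174+13 = 21 bp

[3,3,4,4,4,4,5,5,6,7,9,9,10,10,11,13,17,18,19,21]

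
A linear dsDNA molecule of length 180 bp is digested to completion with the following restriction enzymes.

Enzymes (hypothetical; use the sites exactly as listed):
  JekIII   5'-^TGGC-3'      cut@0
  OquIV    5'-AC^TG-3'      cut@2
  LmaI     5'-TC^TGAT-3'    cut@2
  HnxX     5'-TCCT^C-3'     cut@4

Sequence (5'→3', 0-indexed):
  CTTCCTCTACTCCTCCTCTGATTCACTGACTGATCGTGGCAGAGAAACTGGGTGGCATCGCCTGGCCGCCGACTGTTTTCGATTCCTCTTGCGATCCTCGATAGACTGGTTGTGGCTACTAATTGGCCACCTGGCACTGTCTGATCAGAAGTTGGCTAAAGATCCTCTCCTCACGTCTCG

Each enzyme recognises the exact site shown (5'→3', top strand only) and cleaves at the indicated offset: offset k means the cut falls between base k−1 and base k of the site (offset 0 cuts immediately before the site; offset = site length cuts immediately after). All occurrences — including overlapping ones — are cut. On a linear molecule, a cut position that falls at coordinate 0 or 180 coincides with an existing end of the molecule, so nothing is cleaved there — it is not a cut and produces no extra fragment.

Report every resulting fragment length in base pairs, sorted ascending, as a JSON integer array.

[1,3,4,4,4,5,6,6,6,6,8,8,8,8,9,10,11,11,11,11,12,14,14]

Site scan:
  JekIII TGGC/0: at [36, 52, 62, 112, 123, 131, 152] ⇒ [36, 52, 62, 112, 123, 131, 152]
  OquIV ACTG/2: at [24, 28, 46, 71, 104, 135] ⇒ [26, 30, 48, 73, 106, 137]
  LmaI TCTGAT/2: at [16, 139] ⇒ [18, 141]
  HnxX TCCTC/4: at [2, 10, 13, 83, 94, 162, 167] ⇒ [6, 14, 17, 87, 98, 166, 171]

Pooled cuts: [6, 14, 17, 18, 26, 30, 36, 48, 52, 62, 73, 87, 98, 106, 112, 123, 131, 137, 141, 152, 166, 171]

Fragment lengths:
  [0,6): 6 bp
  [6,14): 8 bp
  [14,17): 3 bp
  [17,18): 1 bp
  [18,26): 8 bp
  [26,30): 4 bp
  [30,36): 6 bp
  [36,48): 12 bp
  [48,52): 4 bp
  [52,62): 10 bp
  [62,73): 11 bp
  [73,87): 14 bp
  [87,98): 11 bp
  [98,106): 8 bp
  [106,112): 6 bp
  [112,123): 11 bp
  [123,131): 8 bp
  [131,137): 6 bp
  [137,141): 4 bp
  [141,152): 11 bp
  [152,166): 14 bp
  [166,171): 5 bp
  [171,180): 9 bp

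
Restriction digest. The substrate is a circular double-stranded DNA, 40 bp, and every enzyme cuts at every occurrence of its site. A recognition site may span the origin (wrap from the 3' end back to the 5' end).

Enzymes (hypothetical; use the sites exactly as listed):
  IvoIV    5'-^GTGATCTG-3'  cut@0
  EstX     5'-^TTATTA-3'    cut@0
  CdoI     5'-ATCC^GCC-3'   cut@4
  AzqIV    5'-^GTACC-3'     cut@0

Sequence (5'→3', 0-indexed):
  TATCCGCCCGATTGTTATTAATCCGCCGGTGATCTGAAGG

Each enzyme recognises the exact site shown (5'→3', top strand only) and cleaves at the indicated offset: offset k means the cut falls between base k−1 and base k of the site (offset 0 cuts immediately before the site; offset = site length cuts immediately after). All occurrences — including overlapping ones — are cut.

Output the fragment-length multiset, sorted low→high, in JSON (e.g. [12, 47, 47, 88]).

[4,9,10,17]

Scan for sites:
  IvoIV GTGATCTG/0: at [28] ⇒ [28]
  EstX TTATTA/0: at [14] ⇒ [14]
  CdoI ATCCGCC/4: at [1, 20] ⇒ [5, 24]
  AzqIV (GTACC, off=0): no sites

All cut coordinates (distinct, sorted): [5, 14, 24, 28]

Fragment lengths:
  5→14: 9 bp
  14→24: 10 bp
  24→28: 4 bp
  28→5 (wrap): 40-28+5 = 17 bp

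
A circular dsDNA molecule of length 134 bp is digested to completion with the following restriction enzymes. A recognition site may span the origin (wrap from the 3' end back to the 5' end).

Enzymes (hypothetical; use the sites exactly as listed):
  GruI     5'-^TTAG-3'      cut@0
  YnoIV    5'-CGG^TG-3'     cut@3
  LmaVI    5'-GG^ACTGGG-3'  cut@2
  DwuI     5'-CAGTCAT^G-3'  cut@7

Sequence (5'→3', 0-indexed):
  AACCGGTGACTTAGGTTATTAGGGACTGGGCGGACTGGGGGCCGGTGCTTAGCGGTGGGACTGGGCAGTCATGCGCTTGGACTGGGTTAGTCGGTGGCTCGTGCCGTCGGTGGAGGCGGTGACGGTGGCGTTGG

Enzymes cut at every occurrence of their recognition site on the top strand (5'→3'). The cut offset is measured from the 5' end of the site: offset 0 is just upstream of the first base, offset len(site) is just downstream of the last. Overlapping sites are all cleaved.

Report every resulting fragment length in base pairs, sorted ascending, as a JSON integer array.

[3,4,4,6,6,6,7,8,8,8,9,9,12,13,15,16]

Scan for sites:
  GruI (TTAG, off=0): starts [10, 18, 48, 86] → cuts [10, 18, 48, 86]
  YnoIV (CGGTG, off=3): starts [3, 42, 52, 91, 107, 116, 122] → cuts [6, 45, 55, 94, 110, 119, 125]
  LmaVI (GGACTGGG, off=2): starts [22, 31, 57, 78] → cuts [24, 33, 59, 80]
  DwuI (CAGTCATG, off=7): starts [65] → cuts [72]

Pooled cuts: [6, 10, 18, 24, 33, 45, 48, 55, 59, 72, 80, 86, 94, 110, 119, 125]

Fragments:
  6→10: 4 bp
  10→18: 8 bp
  18→24: 6 bp
  24→33: 9 bp
  33→45: 12 bp
  45→48: 3 bp
  48→55: 7 bp
  55→59: 4 bp
  59→72: 13 bp
  72→80: 8 bp
  80→86: 6 bp
  86→94: 8 bp
  94→110: 16 bp
  110→119: 9 bp
  119→125: 6 bp
  125→6 (wrap): 134-125+6 = 15 bp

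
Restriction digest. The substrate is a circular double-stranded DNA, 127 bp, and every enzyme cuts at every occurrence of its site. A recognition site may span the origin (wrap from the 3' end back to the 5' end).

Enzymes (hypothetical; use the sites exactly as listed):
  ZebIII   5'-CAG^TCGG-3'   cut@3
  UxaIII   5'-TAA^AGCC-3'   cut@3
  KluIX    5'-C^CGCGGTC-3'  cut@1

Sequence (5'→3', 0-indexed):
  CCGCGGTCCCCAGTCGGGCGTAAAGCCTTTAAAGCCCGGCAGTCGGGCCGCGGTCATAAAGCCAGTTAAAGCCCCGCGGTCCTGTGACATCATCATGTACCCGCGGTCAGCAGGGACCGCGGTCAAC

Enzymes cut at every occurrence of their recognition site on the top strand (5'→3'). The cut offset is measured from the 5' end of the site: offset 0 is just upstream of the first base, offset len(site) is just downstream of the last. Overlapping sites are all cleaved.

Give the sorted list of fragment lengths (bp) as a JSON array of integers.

[5,6,9,10,10,10,11,11,12,16,27]

Site scan:
  ZebIII (CAGTCGG, off=3): starts [10, 39] → cuts [13, 42]
  UxaIII (TAAAGCC, off=3): starts [20, 29, 56, 66] → cuts [23, 32, 59, 69]
  KluIX (CCGCGGTC, off=1): starts [0, 47, 73, 100, 116] → cuts [1, 48, 74, 101, 117]

Pooled cuts: [1, 13, 23, 32, 42, 48, 59, 69, 74, 101, 117]

Fragments:
  1→13: 12 bp
  13→23: 10 bp
  23→32: 9 bp
  32→42: 10 bp
  42→48: 6 bp
  48→59: 11 bp
  59→69: 10 bp
  69→74: 5 bp
  74→101: 27 bp
  101→117: 16 bp
  117→1 (wrap): 127-117+1 = 11 bp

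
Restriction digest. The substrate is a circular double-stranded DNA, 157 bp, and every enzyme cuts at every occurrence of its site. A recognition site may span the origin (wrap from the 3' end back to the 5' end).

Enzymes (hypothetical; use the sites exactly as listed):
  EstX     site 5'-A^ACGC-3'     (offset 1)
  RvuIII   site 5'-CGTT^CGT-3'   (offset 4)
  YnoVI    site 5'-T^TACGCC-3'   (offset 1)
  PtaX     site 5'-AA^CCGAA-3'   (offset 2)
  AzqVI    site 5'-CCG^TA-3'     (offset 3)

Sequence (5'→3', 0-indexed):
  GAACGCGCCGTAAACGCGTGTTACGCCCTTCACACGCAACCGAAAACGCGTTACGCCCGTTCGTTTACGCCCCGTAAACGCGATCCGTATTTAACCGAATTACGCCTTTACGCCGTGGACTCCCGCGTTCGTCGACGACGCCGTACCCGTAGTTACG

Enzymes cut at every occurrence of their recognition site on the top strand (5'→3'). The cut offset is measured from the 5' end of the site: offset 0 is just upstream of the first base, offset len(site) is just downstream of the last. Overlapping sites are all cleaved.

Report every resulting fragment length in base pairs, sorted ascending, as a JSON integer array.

Per-enzyme occurrences:
  EstX (AACGC, off=1): starts [1, 12, 44, 76] → cuts [2, 13, 45, 77]
  RvuIII (CGTTCGT, off=4): starts [57, 125] → cuts [61, 129]
  YnoVI (TTACGCC, off=1): starts [20, 50, 64, 99, 107] → cuts [21, 51, 65, 100, 108]
  PtaX (AACCGAA, off=2): starts [37, 92] → cuts [39, 94]
  AzqVI (CCGTA, off=3): starts [7, 71, 84, 140, 146] → cuts [10, 74, 87, 143, 149]

Pooled cuts: [2, 10, 13, 21, 39, 45, 51, 61, 65, 74, 77, 87, 94, 100, 108, 129, 143, 149]

Fragment lengths:
  2→10: 8 bp
  10→13: 3 bp
  13→21: 8 bp
  21→39: 18 bp
  39→45: 6 bp
  45→51: 6 bp
  51→61: 10 bp
  61→65: 4 bp
  65→74: 9 bp
  74→77: 3 bp
  77→87: 10 bp
  87→94: 7 bp
  94→100: 6 bp
  100→108: 8 bp
  108→129: 21 bp
  129→143: 14 bp
  143→149: 6 bp
  149→2 (wrap): 157-149+2 = 10 bp

[3,3,4,6,6,6,6,7,8,8,8,9,10,10,10,14,18,21]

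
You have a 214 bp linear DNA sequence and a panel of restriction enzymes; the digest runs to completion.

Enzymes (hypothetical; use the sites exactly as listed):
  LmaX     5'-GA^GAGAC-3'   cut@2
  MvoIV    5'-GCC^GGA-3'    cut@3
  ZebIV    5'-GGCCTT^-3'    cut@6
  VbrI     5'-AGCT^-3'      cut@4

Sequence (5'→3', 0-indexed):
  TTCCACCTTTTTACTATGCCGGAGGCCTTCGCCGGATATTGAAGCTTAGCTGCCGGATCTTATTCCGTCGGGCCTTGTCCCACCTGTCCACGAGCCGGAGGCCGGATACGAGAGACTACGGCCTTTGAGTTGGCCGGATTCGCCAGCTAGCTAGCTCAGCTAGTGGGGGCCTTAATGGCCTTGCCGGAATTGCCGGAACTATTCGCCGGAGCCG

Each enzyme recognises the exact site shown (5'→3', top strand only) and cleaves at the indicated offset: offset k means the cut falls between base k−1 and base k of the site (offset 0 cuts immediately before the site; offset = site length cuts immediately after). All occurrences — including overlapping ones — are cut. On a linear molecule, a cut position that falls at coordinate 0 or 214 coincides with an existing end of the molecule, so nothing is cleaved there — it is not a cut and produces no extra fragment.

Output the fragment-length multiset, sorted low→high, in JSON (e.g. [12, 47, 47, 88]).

[3,3,4,4,4,5,5,7,7,8,9,9,9,10,12,13,13,13,14,20,20,22]

Site scan:
  LmaX GAGAGAC/2: at [109] ⇒ [111]
  MvoIV GCCGGA/3: at [17, 30, 51, 93, 100, 132, 182, 191, 204] ⇒ [20, 33, 54, 96, 103, 135, 185, 194, 207]
  ZebIV GGCCTT/6: at [23, 70, 119, 167, 176] ⇒ [29, 76, 125, 173, 182]
  VbrI AGCT/4: at [42, 47, 144, 148, 152, 157] ⇒ [46, 51, 148, 152, 156, 161]

Pooled cuts: [20, 29, 33, 46, 51, 54, 76, 96, 103, 111, 125, 135, 148, 152, 156, 161, 173, 182, 185, 194, 207]

Fragments:
  [0,20): 20 bp
  [20,29): 9 bp
  [29,33): 4 bp
  [33,46): 13 bp
  [46,51): 5 bp
  [51,54): 3 bp
  [54,76): 22 bp
  [76,96): 20 bp
  [96,103): 7 bp
  [103,111): 8 bp
  [111,125): 14 bp
  [125,135): 10 bp
  [135,148): 13 bp
  [148,152): 4 bp
  [152,156): 4 bp
  [156,161): 5 bp
  [161,173): 12 bp
  [173,182): 9 bp
  [182,185): 3 bp
  [185,194): 9 bp
  [194,207): 13 bp
  [207,214): 7 bp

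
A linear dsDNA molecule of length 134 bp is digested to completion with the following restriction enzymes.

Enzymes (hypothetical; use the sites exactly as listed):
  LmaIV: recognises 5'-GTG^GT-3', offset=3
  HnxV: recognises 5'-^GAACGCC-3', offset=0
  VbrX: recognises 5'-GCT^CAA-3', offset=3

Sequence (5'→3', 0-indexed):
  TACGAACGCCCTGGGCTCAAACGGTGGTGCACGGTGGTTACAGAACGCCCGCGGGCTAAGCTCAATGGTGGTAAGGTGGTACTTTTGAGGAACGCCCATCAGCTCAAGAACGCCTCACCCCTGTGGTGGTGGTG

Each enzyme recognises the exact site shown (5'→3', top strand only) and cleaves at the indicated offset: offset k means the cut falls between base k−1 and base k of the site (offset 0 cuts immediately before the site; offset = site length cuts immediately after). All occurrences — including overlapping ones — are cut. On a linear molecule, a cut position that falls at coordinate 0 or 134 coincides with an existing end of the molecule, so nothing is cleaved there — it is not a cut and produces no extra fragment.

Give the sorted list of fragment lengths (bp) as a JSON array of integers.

Site scan:
  LmaIV GTGGT/3: at [23, 33, 67, 75, 122, 125, 128] ⇒ [26, 36, 70, 78, 125, 128, 131]
  HnxV GAACGCC/0: at [3, 42, 89, 107] ⇒ [3, 42, 89, 107]
  VbrX GCTCAA/3: at [14, 59, 101] ⇒ [17, 62, 104]

All cut coordinates (distinct, sorted): [3, 17, 26, 36, 42, 62, 70, 78, 89, 104, 107, 125, 128, 131]

Fragment lengths:
  [0,3): 3 bp
  [3,17): 14 bp
  [17,26): 9 bp
  [26,36): 10 bp
  [36,42): 6 bp
  [42,62): 20 bp
  [62,70): 8 bp
  [70,78): 8 bp
  [78,89): 11 bp
  [89,104): 15 bp
  [104,107): 3 bp
  [107,125): 18 bp
  [125,128): 3 bp
  [128,131): 3 bp
  [131,134): 3 bp

[3,3,3,3,3,6,8,8,9,10,11,14,15,18,20]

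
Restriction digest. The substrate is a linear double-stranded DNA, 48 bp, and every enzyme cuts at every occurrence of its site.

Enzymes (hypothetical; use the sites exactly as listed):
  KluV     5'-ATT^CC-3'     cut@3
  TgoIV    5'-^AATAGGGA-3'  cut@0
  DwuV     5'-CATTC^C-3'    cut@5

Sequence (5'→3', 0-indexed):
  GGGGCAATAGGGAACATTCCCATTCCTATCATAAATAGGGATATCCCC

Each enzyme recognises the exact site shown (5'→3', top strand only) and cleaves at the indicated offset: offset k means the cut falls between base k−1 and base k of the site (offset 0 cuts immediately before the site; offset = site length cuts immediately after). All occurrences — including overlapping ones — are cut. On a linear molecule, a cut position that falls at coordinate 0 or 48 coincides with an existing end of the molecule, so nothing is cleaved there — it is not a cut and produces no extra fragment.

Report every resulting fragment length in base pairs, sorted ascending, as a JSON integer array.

Site scan:
  KluV ATTCC/3: at [15, 21] ⇒ [18, 24]
  TgoIV AATAGGGA/0: at [5, 33] ⇒ [5, 33]
  DwuV CATTCC/5: at [14, 20] ⇒ [19, 25]

Pooled cuts: [5, 18, 19, 24, 25, 33]

Fragments:
  [0,5): 5 bp
  [5,18): 13 bp
  [18,19): 1 bp
  [19,24): 5 bp
  [24,25): 1 bp
  [25,33): 8 bp
  [33,48): 15 bp

[1,1,5,5,8,13,15]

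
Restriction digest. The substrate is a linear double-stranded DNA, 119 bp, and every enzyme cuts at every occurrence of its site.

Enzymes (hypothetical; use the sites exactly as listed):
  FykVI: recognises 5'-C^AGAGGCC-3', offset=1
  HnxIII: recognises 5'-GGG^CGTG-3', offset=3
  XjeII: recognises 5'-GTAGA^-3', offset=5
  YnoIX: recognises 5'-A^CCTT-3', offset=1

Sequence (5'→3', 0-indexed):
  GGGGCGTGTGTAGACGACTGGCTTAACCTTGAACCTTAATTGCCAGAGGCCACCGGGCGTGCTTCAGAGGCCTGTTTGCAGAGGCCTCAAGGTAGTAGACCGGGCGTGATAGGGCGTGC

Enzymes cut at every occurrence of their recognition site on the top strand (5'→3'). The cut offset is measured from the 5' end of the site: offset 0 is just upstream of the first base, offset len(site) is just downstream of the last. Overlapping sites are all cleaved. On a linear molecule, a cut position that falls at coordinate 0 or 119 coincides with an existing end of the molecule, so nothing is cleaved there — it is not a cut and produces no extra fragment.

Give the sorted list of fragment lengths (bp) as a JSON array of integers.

[4,5,5,7,8,10,10,11,12,13,14,20]

Scan for sites:
  FykVI CAGAGGCC/1: at [43, 64, 78] ⇒ [44, 65, 79]
  HnxIII GGGCGTG/3: at [1, 54, 101, 111] ⇒ [4, 57, 104, 114]
  XjeII GTAGA/5: at [9, 94] ⇒ [14, 99]
  YnoIX ACCTT/1: at [25, 32] ⇒ [26, 33]

All cut coordinates (distinct, sorted): [4, 14, 26, 33, 44, 57, 65, 79, 99, 104, 114]

Fragment lengths:
  [0,4): 4 bp
  [4,14): 10 bp
  [14,26): 12 bp
  [26,33): 7 bp
  [33,44): 11 bp
  [44,57): 13 bp
  [57,65): 8 bp
  [65,79): 14 bp
  [79,99): 20 bp
  [99,104): 5 bp
  [104,114): 10 bp
  [114,119): 5 bp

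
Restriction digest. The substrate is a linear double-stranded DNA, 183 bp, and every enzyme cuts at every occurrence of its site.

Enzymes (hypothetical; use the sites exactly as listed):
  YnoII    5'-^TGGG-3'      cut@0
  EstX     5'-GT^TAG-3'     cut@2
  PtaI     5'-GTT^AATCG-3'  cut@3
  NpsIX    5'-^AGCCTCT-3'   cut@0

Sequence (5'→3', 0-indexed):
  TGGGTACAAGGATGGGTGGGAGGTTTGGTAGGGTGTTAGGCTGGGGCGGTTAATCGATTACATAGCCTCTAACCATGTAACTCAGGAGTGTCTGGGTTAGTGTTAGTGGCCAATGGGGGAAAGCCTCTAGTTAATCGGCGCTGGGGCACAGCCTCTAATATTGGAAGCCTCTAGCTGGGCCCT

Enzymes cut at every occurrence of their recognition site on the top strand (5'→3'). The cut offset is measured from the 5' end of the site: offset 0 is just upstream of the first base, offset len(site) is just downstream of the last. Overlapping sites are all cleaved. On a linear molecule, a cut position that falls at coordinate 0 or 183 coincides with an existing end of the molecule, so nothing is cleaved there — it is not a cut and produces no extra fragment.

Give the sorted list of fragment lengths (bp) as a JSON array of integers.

[4,5,5,6,8,8,8,9,10,10,10,11,12,12,16,20,29]

Scan for sites:
  YnoII TGGG/0: at [0, 12, 16, 41, 92, 113, 141, 175] ⇒ [12, 16, 41, 92, 113, 141, 175] (position 0 is a terminus of the linear molecule — no cut)
  EstX GTTAG/2: at [34, 95, 101] ⇒ [36, 97, 103]
  PtaI GTTAATCG/3: at [48, 129] ⇒ [51, 132]
  NpsIX AGCCTCT/0: at [63, 121, 149, 165] ⇒ [63, 121, 149, 165]

All cut coordinates (distinct, sorted): [12, 16, 36, 41, 51, 63, 92, 97, 103, 113, 121, 132, 141, 149, 165, 175]

Fragments:
  [0,12): 12 bp
  [12,16): 4 bp
  [16,36): 20 bp
  [36,41): 5 bp
  [41,51): 10 bp
  [51,63): 12 bp
  [63,92): 29 bp
  [92,97): 5 bp
  [97,103): 6 bp
  [103,113): 10 bp
  [113,121): 8 bp
  [121,132): 11 bp
  [132,141): 9 bp
  [141,149): 8 bp
  [149,165): 16 bp
  [165,175): 10 bp
  [175,183): 8 bp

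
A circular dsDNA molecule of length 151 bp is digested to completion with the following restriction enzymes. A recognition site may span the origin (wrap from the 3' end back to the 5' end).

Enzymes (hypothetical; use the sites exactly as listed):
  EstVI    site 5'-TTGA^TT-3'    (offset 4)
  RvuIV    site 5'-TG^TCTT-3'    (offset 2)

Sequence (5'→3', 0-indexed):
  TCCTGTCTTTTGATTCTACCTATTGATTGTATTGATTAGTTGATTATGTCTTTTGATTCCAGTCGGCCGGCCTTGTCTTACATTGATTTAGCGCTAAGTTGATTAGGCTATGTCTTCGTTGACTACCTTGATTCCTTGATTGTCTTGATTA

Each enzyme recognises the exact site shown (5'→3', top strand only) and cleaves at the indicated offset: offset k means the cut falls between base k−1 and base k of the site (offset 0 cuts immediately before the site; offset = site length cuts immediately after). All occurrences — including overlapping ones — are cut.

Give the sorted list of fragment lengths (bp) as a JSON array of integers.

[3,5,6,8,8,8,8,8,9,10,11,13,16,19,19]

Site scan:
  EstVI (TTGATT, off=4): starts [9, 22, 31, 39, 52, 82, 98, 127, 135, 144] → cuts [13, 26, 35, 43, 56, 86, 102, 131, 139, 148]
  RvuIV (TGTCTT, off=2): starts [3, 46, 73, 110, 140] → cuts [5, 48, 75, 112, 142]

All cut coordinates (distinct, sorted): [5, 13, 26, 35, 43, 48, 56, 75, 86, 102, 112, 131, 139, 142, 148]

Fragment lengths:
  5→13: 8 bp
  13→26: 13 bp
  26→35: 9 bp
  35→43: 8 bp
  43→48: 5 bp
  48→56: 8 bp
  56→75: 19 bp
  75→86: 11 bp
  86→102: 16 bp
  102→112: 10 bp
  112→131: 19 bp
  131→139: 8 bp
  139→142: 3 bp
  142→148: 6 bp
  148→5 (wrap): 151-148+5 = 8 bp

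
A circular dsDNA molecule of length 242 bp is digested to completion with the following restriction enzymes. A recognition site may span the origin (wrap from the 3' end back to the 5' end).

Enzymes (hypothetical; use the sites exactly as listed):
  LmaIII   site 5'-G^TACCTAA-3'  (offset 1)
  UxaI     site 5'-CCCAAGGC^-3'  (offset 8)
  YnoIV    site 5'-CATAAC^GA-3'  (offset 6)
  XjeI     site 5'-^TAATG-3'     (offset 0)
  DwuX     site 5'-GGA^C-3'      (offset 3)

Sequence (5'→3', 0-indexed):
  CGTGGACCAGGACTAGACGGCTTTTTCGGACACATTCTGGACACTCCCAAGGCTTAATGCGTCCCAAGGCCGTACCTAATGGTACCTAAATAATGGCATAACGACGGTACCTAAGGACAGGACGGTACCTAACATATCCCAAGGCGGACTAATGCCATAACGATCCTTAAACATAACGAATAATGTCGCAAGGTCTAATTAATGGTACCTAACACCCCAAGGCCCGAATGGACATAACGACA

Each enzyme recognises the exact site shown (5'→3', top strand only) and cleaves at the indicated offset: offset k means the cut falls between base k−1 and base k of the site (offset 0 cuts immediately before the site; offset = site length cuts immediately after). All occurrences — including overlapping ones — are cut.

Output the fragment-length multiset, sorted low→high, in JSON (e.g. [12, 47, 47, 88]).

Scan for sites:
  LmaIII GTACCTAA/1: at [71, 81, 106, 124, 204] ⇒ [72, 82, 107, 125, 205]
  UxaI CCCAAGGC/8: at [45, 62, 137, 215] ⇒ [53, 70, 145, 223]
  YnoIV CATAACGA/6: at [96, 155, 171, 232] ⇒ [102, 161, 177, 238]
  XjeI TAATG/0: at [54, 76, 90, 149, 180, 199] ⇒ [54, 76, 90, 149, 180, 199]
  DwuX GGAC/3: at [3, 9, 27, 38, 114, 119, 145, 229] ⇒ [6, 12, 30, 41, 117, 122, 148, 232]

All cut coordinates (distinct, sorted): [6, 12, 30, 41, 53, 54, 70, 72, 76, 82, 90, 102, 107, 117, 122, 125, 145, 148, 149, 161, 177, 180, 199, 205, 223, 232, 238]

Fragment lengths:
  6→12: 6 bp
  12→30: 18 bp
  30→41: 11 bp
  41→53: 12 bp
  53→54: 1 bp
  54→70: 16 bp
  70→72: 2 bp
  72→76: 4 bp
  76→82: 6 bp
  82→90: 8 bp
  90→102: 12 bp
  102→107: 5 bp
  107→117: 10 bp
  117→122: 5 bp
  122→125: 3 bp
  125→145: 20 bp
  145→148: 3 bp
  148→149: 1 bp
  149→161: 12 bp
  161→177: 16 bp
  177→180: 3 bp
  180→199: 19 bp
  199→205: 6 bp
  205→223: 18 bp
  223→232: 9 bp
  232→238: 6 bp
  238→6 (wrap): 242-238+6 = 10 bp

[1,1,2,3,3,3,4,5,5,6,6,6,6,8,9,10,10,11,12,12,12,16,16,18,18,19,20]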